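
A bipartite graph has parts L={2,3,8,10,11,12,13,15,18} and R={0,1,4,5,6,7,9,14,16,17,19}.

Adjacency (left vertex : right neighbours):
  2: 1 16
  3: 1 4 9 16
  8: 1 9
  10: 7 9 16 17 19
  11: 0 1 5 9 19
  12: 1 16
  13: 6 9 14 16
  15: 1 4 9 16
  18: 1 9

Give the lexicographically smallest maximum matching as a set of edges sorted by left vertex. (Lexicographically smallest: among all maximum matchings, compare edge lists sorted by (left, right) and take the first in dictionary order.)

Lex-smallest maximum matching: {(2,1), (3,4), (8,9), (10,7), (11,0), (12,16), (13,6)}

|M| = 7 (so the lex-smallest maximum matching has 7 edges)
process left vertices in ascending order; for each, take the smallest-labelled available neighbour that still permits 7 edges overall, or leave it unmatched if none does
lex-smallest matching: {2-1, 3-4, 8-9, 10-7, 11-0, 12-16, 13-6}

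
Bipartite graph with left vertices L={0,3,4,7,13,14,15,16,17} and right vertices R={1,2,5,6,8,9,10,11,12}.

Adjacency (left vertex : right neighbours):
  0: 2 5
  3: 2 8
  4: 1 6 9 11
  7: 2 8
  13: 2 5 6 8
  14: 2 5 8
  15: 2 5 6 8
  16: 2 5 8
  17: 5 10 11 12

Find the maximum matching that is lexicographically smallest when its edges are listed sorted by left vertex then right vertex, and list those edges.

Lex-smallest maximum matching: {(0,2), (3,8), (4,1), (13,5), (15,6), (17,10)}

|M| = 6 (so the lex-smallest maximum matching has 6 edges)
process left vertices in ascending order; for each, take the smallest-labelled available neighbour that still permits 6 edges overall, or leave it unmatched if none does
lex-smallest matching: {0-2, 3-8, 4-1, 13-5, 15-6, 17-10}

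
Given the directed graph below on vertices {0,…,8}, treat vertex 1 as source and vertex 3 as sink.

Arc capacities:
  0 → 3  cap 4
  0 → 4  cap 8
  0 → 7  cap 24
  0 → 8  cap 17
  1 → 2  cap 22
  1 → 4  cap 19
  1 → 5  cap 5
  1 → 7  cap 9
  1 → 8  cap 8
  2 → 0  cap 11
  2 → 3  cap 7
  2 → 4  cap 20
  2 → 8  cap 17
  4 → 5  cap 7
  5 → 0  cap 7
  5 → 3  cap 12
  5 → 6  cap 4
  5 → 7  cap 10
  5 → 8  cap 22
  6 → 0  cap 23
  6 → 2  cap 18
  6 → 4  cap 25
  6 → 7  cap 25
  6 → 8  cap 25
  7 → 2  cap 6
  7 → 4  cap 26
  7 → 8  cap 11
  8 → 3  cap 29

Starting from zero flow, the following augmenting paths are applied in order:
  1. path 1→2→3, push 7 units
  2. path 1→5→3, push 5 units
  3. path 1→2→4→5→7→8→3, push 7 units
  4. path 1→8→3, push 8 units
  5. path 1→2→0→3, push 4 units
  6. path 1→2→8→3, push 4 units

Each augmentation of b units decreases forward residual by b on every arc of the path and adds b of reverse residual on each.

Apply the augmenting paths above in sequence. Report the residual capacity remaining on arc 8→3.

Residual capacity of (8,3): 10

after path 1 (1→2→3, push 7): res(8,3)=29
after path 2 (1→5→3, push 5): res(8,3)=29
after path 3 (1→2→4→5→7→8→3, push 7): res(8,3)=22
after path 4 (1→8→3, push 8): res(8,3)=14
after path 5 (1→2→0→3, push 4): res(8,3)=14
after path 6 (1→2→8→3, push 4): res(8,3)=10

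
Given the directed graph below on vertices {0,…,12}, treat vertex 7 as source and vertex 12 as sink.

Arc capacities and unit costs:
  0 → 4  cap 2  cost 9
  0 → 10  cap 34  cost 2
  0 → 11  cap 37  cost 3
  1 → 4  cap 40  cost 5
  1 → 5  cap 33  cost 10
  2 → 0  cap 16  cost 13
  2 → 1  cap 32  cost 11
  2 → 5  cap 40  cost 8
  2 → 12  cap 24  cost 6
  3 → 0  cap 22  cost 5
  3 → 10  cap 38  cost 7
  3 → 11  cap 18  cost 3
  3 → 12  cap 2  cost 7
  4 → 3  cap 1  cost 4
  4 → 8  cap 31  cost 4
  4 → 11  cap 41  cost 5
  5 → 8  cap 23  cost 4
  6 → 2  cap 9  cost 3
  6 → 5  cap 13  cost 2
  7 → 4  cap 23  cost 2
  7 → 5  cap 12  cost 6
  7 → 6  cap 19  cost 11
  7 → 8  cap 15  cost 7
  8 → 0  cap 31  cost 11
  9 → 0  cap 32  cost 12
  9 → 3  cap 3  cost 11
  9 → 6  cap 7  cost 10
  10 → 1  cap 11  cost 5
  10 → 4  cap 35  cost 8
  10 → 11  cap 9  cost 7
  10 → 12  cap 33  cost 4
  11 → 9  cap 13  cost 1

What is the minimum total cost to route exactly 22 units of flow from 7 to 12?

shortest-cost path #1: 7→4→3→12 push 1 @ unit cost 13 (adds 13)
shortest-cost path #2: 7→6→2→12 push 9 @ unit cost 20 (adds 180)
shortest-cost path #3: 7→4→8→0→10→12 push 12 @ unit cost 23 (adds 276)
total cost = 469

Minimum cost for 22 units: 469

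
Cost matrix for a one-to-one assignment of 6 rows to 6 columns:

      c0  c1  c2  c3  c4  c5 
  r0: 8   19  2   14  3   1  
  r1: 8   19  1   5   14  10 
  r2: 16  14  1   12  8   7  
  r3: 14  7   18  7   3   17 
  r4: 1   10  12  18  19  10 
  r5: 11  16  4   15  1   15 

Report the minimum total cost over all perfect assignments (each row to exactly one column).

optimal assignment: row0→col5 (cost 1), row1→col3 (cost 5), row2→col2 (cost 1), row3→col1 (cost 7), row4→col0 (cost 1), row5→col4 (cost 1)
total = 1 + 5 + 1 + 7 + 1 + 1 = 16

Minimum assignment cost: 16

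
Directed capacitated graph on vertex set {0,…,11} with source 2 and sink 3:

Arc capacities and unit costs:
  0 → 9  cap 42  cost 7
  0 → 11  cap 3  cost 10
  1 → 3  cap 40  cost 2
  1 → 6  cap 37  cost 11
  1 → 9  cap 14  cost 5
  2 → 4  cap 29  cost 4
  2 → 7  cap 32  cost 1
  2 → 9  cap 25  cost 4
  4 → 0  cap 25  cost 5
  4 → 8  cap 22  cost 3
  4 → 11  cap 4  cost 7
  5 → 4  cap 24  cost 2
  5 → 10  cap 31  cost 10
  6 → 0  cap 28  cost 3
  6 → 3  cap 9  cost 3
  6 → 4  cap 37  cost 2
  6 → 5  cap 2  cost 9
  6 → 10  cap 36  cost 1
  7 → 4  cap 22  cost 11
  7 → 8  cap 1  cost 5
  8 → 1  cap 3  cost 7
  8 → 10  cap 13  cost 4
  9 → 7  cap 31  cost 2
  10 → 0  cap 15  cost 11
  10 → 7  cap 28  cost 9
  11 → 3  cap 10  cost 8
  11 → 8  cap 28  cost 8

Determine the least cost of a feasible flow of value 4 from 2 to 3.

Minimum cost for 4 units: 66

shortest-cost path #1: 2→7→8→1→3 push 1 @ unit cost 15 (adds 15)
shortest-cost path #2: 2→4→8→1→3 push 2 @ unit cost 16 (adds 32)
shortest-cost path #3: 2→4→11→3 push 1 @ unit cost 19 (adds 19)
total cost = 66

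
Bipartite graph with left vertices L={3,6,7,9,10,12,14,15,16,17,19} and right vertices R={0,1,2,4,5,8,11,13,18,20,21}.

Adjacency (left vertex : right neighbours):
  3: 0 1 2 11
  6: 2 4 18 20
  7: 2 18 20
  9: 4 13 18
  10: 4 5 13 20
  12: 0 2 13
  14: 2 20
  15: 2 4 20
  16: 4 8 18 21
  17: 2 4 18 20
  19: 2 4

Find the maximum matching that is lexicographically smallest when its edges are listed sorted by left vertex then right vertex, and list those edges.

Lex-smallest maximum matching: {(3,1), (6,2), (7,18), (9,13), (10,5), (12,0), (14,20), (15,4), (16,8)}

|M| = 9 (so the lex-smallest maximum matching has 9 edges)
process left vertices in ascending order; for each, take the smallest-labelled available neighbour that still permits 9 edges overall, or leave it unmatched if none does
lex-smallest matching: {3-1, 6-2, 7-18, 9-13, 10-5, 12-0, 14-20, 15-4, 16-8}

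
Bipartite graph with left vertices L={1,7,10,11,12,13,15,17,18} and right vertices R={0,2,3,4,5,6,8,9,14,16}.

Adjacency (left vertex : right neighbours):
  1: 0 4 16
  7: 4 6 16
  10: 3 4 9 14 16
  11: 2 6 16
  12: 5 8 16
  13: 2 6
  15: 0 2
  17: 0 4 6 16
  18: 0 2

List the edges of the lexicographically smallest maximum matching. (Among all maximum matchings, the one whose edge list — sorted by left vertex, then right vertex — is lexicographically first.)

|M| = 7 (so the lex-smallest maximum matching has 7 edges)
process left vertices in ascending order; for each, take the smallest-labelled available neighbour that still permits 7 edges overall, or leave it unmatched if none does
lex-smallest matching: {1-0, 7-4, 10-3, 11-2, 12-5, 13-6, 17-16}

Lex-smallest maximum matching: {(1,0), (7,4), (10,3), (11,2), (12,5), (13,6), (17,16)}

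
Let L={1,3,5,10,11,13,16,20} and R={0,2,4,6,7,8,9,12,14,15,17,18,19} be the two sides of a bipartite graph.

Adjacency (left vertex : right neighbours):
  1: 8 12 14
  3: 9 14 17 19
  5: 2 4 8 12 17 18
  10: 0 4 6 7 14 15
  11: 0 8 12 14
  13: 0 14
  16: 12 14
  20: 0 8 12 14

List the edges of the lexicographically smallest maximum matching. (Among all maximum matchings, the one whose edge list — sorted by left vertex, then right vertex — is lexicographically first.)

|M| = 7 (so the lex-smallest maximum matching has 7 edges)
process left vertices in ascending order; for each, take the smallest-labelled available neighbour that still permits 7 edges overall, or leave it unmatched if none does
lex-smallest matching: {1-8, 3-9, 5-2, 10-4, 11-0, 13-14, 16-12}

Lex-smallest maximum matching: {(1,8), (3,9), (5,2), (10,4), (11,0), (13,14), (16,12)}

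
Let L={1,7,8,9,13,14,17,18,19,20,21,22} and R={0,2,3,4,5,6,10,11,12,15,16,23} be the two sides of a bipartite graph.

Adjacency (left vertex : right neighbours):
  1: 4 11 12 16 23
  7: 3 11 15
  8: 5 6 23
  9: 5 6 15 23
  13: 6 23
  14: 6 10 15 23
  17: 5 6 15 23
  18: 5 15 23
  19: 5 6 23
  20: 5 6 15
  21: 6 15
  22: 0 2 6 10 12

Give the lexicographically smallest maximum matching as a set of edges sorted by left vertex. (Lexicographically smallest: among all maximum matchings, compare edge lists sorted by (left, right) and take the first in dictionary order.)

Lex-smallest maximum matching: {(1,4), (7,3), (8,5), (9,6), (13,23), (14,10), (17,15), (22,0)}

|M| = 8 (so the lex-smallest maximum matching has 8 edges)
process left vertices in ascending order; for each, take the smallest-labelled available neighbour that still permits 8 edges overall, or leave it unmatched if none does
lex-smallest matching: {1-4, 7-3, 8-5, 9-6, 13-23, 14-10, 17-15, 22-0}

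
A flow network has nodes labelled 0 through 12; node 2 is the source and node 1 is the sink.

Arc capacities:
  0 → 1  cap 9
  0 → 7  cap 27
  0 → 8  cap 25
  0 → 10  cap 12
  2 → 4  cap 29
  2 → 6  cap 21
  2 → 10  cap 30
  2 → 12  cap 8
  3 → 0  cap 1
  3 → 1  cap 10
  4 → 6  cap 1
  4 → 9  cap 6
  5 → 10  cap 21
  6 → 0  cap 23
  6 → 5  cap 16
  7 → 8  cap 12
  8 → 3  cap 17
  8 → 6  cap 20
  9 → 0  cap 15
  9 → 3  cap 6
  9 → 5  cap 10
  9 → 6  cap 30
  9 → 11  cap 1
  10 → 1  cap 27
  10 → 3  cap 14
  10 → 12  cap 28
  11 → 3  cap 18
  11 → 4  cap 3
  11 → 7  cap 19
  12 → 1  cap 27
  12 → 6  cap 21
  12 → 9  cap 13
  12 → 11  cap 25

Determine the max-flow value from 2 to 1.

augment #1: 2→10→1 bottleneck 27, total now 27
augment #2: 2→12→1 bottleneck 8, total now 35
augment #3: 2→6→0→1 bottleneck 9, total now 44
augment #4: 2→10→3→1 bottleneck 3, total now 47
augment #5: 2→4→9→3→1 bottleneck 6, total now 53
augment #6: 2→6→0→8→3→1 bottleneck 1, total now 54
augment #7: 2→6→0→10→12→1 bottleneck 11, total now 65
augment #8: 2→4→6→0→10→12→1 bottleneck 1, total now 66

Maximum flow value: 66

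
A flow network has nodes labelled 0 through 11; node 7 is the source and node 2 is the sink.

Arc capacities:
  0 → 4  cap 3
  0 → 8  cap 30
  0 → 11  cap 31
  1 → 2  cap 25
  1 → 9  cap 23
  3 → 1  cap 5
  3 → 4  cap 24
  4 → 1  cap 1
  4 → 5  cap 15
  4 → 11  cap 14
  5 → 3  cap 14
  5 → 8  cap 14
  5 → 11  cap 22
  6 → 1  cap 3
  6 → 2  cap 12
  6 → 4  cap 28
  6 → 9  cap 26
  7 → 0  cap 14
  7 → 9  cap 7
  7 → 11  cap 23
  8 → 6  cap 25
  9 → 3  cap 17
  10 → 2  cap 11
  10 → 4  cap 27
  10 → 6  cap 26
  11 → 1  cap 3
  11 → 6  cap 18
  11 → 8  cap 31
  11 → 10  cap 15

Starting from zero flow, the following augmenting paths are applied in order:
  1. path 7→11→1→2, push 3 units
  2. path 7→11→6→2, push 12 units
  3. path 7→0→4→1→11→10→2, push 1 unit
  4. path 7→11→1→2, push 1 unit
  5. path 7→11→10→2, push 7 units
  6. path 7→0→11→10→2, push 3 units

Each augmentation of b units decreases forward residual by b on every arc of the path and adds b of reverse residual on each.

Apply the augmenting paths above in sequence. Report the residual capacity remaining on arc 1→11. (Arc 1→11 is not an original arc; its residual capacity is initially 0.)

Residual capacity of (1,11): 3

after path 1 (7→11→1→2, push 3): res(1,11)=3
after path 2 (7→11→6→2, push 12): res(1,11)=3
after path 3 (7→0→4→1→11→10→2, push 1): res(1,11)=2
after path 4 (7→11→1→2, push 1): res(1,11)=3
after path 5 (7→11→10→2, push 7): res(1,11)=3
after path 6 (7→0→11→10→2, push 3): res(1,11)=3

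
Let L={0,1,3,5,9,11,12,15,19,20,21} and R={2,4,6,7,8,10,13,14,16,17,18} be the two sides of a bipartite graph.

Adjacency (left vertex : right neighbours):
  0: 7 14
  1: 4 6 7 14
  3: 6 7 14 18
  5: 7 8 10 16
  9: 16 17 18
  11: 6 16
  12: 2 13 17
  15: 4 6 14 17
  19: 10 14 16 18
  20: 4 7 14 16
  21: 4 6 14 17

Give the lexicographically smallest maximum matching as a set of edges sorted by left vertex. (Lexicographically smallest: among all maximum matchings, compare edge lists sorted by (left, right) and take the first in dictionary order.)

Lex-smallest maximum matching: {(0,7), (1,4), (3,6), (5,8), (9,18), (11,16), (12,2), (15,14), (19,10), (21,17)}

|M| = 10 (so the lex-smallest maximum matching has 10 edges)
process left vertices in ascending order; for each, take the smallest-labelled available neighbour that still permits 10 edges overall, or leave it unmatched if none does
lex-smallest matching: {0-7, 1-4, 3-6, 5-8, 9-18, 11-16, 12-2, 15-14, 19-10, 21-17}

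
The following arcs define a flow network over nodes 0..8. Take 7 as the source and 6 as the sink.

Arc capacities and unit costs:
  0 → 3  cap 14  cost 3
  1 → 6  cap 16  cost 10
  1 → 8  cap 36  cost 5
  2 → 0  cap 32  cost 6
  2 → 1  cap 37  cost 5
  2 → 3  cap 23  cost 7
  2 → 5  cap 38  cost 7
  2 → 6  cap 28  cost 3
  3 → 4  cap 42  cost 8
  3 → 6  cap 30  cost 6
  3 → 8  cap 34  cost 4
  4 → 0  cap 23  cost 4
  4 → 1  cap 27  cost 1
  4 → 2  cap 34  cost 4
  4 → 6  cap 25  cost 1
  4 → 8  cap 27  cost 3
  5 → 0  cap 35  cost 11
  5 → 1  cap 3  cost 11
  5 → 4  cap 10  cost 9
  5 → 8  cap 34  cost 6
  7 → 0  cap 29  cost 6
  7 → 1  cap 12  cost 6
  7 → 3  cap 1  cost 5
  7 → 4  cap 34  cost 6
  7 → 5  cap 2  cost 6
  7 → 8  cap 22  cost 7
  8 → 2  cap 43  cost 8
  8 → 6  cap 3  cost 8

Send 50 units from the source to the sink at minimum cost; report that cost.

Minimum cost for 50 units: 528

shortest-cost path #1: 7→4→6 push 25 @ unit cost 7 (adds 175)
shortest-cost path #2: 7→3→6 push 1 @ unit cost 11 (adds 11)
shortest-cost path #3: 7→4→2→6 push 9 @ unit cost 13 (adds 117)
shortest-cost path #4: 7→8→6 push 3 @ unit cost 15 (adds 45)
shortest-cost path #5: 7→0→3→6 push 12 @ unit cost 15 (adds 180)
total cost = 528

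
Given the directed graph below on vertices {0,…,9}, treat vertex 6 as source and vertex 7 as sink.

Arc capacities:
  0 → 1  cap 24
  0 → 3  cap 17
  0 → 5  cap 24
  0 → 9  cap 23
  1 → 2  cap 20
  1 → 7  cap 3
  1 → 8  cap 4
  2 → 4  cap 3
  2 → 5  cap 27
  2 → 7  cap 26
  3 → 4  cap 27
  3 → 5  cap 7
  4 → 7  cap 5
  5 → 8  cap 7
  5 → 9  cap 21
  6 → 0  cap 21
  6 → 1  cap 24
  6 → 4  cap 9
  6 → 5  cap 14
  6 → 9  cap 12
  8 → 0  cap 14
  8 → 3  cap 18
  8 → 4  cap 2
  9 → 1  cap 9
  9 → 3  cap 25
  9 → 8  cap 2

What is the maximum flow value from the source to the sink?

Maximum flow value: 28

augment #1: 6→1→7 bottleneck 3, total now 3
augment #2: 6→4→7 bottleneck 5, total now 8
augment #3: 6→1→2→7 bottleneck 20, total now 28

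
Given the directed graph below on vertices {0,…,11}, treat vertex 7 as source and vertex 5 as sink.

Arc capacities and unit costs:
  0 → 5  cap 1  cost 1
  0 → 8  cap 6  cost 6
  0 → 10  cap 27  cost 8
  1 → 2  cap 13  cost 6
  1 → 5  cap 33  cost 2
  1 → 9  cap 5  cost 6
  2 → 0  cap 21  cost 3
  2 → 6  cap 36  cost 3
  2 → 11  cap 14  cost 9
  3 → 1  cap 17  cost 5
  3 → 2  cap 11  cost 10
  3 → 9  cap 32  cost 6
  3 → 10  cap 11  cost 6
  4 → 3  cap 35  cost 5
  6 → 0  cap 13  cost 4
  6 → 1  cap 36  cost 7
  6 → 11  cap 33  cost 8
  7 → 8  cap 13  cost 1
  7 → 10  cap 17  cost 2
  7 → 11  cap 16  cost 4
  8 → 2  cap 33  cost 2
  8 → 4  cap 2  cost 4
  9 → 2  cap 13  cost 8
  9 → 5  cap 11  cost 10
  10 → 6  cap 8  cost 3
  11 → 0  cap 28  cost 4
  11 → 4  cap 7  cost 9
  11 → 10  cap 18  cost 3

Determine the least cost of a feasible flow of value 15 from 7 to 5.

shortest-cost path #1: 7→8→2→0→5 push 1 @ unit cost 7 (adds 7)
shortest-cost path #2: 7→10→6→1→5 push 8 @ unit cost 14 (adds 112)
shortest-cost path #3: 7→8→2→6→1→5 push 6 @ unit cost 15 (adds 90)
total cost = 209

Minimum cost for 15 units: 209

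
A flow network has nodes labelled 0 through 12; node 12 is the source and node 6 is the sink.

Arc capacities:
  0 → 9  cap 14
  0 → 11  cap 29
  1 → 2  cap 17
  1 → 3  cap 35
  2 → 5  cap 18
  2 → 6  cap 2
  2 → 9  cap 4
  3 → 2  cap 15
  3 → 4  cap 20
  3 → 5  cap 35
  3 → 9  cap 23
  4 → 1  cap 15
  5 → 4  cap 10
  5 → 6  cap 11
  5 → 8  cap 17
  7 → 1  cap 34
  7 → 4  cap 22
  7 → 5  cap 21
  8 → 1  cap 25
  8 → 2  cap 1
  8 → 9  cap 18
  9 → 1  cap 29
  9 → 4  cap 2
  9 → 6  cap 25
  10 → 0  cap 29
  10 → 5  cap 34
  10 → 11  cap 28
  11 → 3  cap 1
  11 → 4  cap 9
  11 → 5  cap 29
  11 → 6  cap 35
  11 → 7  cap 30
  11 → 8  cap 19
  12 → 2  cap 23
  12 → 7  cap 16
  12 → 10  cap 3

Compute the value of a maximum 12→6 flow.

Maximum flow value: 41

augment #1: 12→2→6 bottleneck 2, total now 2
augment #2: 12→2→5→6 bottleneck 11, total now 13
augment #3: 12→2→9→6 bottleneck 4, total now 17
augment #4: 12→10→11→6 bottleneck 3, total now 20
augment #5: 12→2→5→8→9→6 bottleneck 6, total now 26
augment #6: 12→7→1→3→9→6 bottleneck 15, total now 41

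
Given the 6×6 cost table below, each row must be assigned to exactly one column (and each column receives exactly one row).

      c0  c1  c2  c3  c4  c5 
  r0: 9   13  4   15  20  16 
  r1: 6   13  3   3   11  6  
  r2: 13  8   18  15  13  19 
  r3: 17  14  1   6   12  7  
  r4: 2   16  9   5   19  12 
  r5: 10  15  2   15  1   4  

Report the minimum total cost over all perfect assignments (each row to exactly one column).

optimal assignment: row0→col2 (cost 4), row1→col3 (cost 3), row2→col1 (cost 8), row3→col5 (cost 7), row4→col0 (cost 2), row5→col4 (cost 1)
total = 4 + 3 + 8 + 7 + 2 + 1 = 25

Minimum assignment cost: 25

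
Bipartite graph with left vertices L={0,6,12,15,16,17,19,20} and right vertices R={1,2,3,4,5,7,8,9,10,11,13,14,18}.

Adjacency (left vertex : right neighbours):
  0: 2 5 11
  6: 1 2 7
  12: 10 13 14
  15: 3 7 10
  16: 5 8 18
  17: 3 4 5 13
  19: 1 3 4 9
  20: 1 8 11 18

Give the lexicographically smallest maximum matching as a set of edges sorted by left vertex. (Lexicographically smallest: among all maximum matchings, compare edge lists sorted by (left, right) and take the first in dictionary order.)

|M| = 8 (so the lex-smallest maximum matching has 8 edges)
process left vertices in ascending order; for each, take the smallest-labelled available neighbour that still permits 8 edges overall, or leave it unmatched if none does
lex-smallest matching: {0-2, 6-1, 12-10, 15-3, 16-5, 17-4, 19-9, 20-8}

Lex-smallest maximum matching: {(0,2), (6,1), (12,10), (15,3), (16,5), (17,4), (19,9), (20,8)}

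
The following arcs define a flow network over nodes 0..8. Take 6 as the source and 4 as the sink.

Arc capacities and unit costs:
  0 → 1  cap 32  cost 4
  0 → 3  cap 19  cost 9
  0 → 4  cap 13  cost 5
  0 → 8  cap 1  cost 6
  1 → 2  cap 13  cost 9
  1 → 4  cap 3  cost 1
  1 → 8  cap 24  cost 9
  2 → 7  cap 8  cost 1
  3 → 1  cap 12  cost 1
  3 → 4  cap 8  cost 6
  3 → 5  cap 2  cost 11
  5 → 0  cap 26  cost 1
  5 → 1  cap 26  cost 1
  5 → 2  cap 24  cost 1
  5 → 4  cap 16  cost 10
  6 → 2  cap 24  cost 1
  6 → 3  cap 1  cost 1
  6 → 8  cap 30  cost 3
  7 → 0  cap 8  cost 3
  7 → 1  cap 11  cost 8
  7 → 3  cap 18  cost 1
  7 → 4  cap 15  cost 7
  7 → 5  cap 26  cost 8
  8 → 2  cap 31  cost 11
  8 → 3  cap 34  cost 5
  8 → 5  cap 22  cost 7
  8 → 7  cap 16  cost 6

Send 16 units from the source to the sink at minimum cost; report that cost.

shortest-cost path #1: 6→3→1→4 push 1 @ unit cost 3 (adds 3)
shortest-cost path #2: 6→2→7→3→1→4 push 2 @ unit cost 5 (adds 10)
shortest-cost path #3: 6→2→7→4 push 6 @ unit cost 9 (adds 54)
shortest-cost path #4: 6→8→3→4 push 7 @ unit cost 14 (adds 98)
total cost = 165

Minimum cost for 16 units: 165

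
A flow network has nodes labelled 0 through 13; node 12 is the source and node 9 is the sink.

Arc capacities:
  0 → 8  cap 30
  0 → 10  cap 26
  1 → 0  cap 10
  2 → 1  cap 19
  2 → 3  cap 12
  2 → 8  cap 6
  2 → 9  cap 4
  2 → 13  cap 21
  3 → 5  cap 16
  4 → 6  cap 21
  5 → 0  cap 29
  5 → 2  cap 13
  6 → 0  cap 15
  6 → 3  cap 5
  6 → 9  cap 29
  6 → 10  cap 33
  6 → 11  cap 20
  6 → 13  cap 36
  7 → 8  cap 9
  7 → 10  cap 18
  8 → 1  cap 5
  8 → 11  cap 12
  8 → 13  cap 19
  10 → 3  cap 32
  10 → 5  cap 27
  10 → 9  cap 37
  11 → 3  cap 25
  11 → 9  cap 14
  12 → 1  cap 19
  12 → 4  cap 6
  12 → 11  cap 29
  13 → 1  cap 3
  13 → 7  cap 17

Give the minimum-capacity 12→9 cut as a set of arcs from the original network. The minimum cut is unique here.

augment #1: 12→11→9 push 14
augment #2: 12→4→6→9 push 6
augment #3: 12→1→0→10→9 push 10
augment #4: 12→11→3→5→2→9 push 4
augment #5: 12→11→3→5→0→10→9 push 11
max flow = 45; residual-reachable set from 12 gives S-side
cut edges (S→T): {(1,0), (12,4), (12,11)} total cap 45

Min-cut arcs: {(1,0), (12,4), (12,11)} (total capacity 45)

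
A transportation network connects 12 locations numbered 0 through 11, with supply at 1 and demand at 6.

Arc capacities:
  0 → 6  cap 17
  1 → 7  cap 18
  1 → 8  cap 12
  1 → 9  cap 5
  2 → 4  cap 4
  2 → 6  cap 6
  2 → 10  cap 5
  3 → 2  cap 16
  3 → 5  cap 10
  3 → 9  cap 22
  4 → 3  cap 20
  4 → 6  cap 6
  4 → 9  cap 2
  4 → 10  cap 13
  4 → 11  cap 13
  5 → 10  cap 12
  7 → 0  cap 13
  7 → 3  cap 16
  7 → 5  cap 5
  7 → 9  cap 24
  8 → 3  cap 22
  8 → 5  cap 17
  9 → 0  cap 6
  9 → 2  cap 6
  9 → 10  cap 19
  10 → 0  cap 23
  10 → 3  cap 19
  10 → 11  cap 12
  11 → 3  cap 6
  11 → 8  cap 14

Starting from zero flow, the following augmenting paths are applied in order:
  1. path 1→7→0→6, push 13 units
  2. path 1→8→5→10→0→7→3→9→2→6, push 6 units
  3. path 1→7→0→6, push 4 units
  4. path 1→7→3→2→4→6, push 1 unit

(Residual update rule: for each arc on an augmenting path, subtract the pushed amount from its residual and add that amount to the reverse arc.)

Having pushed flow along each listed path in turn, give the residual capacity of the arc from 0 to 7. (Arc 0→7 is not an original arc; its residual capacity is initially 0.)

Residual capacity of (0,7): 11

after path 1 (1→7→0→6, push 13): res(0,7)=13
after path 2 (1→8→5→10→0→7→3→9→2→6, push 6): res(0,7)=7
after path 3 (1→7→0→6, push 4): res(0,7)=11
after path 4 (1→7→3→2→4→6, push 1): res(0,7)=11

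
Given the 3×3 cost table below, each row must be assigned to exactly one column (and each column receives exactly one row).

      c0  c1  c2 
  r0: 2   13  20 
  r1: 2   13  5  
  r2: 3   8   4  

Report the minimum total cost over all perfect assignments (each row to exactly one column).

optimal assignment: row0→col0 (cost 2), row1→col2 (cost 5), row2→col1 (cost 8)
total = 2 + 5 + 8 = 15

Minimum assignment cost: 15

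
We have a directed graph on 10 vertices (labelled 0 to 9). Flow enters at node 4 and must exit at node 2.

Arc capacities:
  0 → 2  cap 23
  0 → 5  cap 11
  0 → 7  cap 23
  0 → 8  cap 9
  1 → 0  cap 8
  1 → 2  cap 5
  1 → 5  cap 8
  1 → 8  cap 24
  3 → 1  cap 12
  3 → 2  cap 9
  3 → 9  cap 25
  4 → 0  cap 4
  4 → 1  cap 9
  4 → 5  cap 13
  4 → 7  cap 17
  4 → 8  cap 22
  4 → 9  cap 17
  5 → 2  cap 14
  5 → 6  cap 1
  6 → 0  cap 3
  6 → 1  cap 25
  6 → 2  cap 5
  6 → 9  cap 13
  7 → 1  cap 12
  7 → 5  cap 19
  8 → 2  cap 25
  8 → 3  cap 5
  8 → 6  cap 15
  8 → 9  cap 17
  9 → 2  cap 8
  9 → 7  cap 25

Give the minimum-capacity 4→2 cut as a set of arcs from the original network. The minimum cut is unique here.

augment #1: 4→0→2 push 4
augment #2: 4→1→2 push 5
augment #3: 4→5→2 push 13
augment #4: 4→8→2 push 22
augment #5: 4→9→2 push 8
augment #6: 4→1→0→2 push 4
augment #7: 4→7→5→2 push 1
augment #8: 4→7→1→0→2 push 4
augment #9: 4→7→1→8→2 push 3
augment #10: 4→7→5→6→2 push 1
augment #11: 4→7→1→8→3→2 push 5
max flow = 70; residual-reachable set from 4 gives S-side
cut edges (S→T): {(4,0), (4,1), (4,8), (5,2), (5,6), (7,1), (9,2)} total cap 70

Min-cut arcs: {(4,0), (4,1), (4,8), (5,2), (5,6), (7,1), (9,2)} (total capacity 70)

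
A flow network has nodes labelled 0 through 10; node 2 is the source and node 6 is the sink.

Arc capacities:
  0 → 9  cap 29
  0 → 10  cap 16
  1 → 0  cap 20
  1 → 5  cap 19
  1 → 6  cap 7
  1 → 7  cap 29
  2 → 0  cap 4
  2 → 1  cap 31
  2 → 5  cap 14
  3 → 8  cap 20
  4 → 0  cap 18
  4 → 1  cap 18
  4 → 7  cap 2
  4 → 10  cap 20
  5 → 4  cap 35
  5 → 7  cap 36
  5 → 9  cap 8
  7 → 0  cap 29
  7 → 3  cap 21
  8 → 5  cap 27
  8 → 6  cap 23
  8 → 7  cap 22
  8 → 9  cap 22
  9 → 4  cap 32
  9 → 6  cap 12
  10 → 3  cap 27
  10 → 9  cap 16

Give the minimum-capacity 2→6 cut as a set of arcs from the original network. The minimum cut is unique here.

Min-cut arcs: {(1,6), (3,8), (9,6)} (total capacity 39)

augment #1: 2→1→6 push 7
augment #2: 2→0→9→6 push 4
augment #3: 2→5→9→6 push 8
augment #4: 2→1→7→3→8→6 push 20
max flow = 39; residual-reachable set from 2 gives S-side
cut edges (S→T): {(1,6), (3,8), (9,6)} total cap 39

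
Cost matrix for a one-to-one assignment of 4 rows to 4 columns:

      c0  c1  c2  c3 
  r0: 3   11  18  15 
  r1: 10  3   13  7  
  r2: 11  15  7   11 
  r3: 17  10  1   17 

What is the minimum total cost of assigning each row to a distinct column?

optimal assignment: row0→col0 (cost 3), row1→col1 (cost 3), row2→col3 (cost 11), row3→col2 (cost 1)
total = 3 + 3 + 11 + 1 = 18

Minimum assignment cost: 18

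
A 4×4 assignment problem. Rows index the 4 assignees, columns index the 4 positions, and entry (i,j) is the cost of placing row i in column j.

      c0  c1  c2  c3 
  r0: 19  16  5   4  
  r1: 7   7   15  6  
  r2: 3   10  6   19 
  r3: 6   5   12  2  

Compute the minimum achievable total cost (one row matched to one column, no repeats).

optimal assignment: row0→col2 (cost 5), row1→col1 (cost 7), row2→col0 (cost 3), row3→col3 (cost 2)
total = 5 + 7 + 3 + 2 = 17

Minimum assignment cost: 17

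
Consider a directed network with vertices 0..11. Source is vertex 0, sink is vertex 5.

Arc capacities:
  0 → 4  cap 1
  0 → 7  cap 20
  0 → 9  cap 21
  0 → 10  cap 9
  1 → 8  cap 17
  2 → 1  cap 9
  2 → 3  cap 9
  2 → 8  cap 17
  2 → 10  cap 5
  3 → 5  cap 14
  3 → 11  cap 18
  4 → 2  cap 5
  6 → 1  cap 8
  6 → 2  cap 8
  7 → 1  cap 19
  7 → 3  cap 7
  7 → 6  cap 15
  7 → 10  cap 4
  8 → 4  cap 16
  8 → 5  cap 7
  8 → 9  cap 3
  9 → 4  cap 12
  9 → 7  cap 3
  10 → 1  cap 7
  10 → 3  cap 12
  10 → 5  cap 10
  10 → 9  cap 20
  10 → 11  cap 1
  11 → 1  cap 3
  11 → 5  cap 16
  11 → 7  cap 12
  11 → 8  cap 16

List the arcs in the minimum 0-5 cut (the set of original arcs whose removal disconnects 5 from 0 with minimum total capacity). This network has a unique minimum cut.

augment #1: 0→10→5 push 9
augment #2: 0→7→3→5 push 7
augment #3: 0→7→10→5 push 1
augment #4: 0→4→2→3→5 push 1
augment #5: 0→7→1→8→5 push 7
augment #6: 0→7→10→3→5 push 3
augment #7: 0→7→6→2→3→5 push 2
augment #8: 0→9→4→2→3→5 push 1
augment #9: 0→9→4→2→3→11→5 push 3
augment #10: 0→9→7→6→2→3→11→5 push 2
augment #11: 0→9→7→6→2→10→11→5 push 1
max flow = 37; residual-reachable set from 0 gives S-side
cut edges (S→T): {(0,7), (0,10), (4,2), (9,7)} total cap 37

Min-cut arcs: {(0,7), (0,10), (4,2), (9,7)} (total capacity 37)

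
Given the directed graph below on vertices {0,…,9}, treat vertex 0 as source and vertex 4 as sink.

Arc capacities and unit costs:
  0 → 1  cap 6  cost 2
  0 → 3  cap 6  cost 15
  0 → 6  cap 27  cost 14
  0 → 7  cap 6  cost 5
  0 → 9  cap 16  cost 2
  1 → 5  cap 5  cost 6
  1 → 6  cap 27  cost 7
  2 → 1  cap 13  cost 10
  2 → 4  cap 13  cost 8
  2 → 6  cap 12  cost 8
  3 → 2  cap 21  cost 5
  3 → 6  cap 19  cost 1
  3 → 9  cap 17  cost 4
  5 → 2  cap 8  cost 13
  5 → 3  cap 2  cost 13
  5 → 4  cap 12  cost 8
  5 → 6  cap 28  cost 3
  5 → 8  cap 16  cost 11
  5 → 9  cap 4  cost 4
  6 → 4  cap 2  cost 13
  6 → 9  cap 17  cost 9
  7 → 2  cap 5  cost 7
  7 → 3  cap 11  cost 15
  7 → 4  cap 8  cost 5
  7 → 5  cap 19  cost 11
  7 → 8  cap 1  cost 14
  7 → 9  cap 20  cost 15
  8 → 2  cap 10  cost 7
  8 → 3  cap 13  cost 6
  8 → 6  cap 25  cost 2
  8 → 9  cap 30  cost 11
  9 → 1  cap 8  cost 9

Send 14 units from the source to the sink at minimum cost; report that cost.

shortest-cost path #1: 0→7→4 push 6 @ unit cost 10 (adds 60)
shortest-cost path #2: 0→1→5→4 push 5 @ unit cost 16 (adds 80)
shortest-cost path #3: 0→1→6→4 push 1 @ unit cost 22 (adds 22)
shortest-cost path #4: 0→6→4 push 1 @ unit cost 27 (adds 27)
shortest-cost path #5: 0→3→2→4 push 1 @ unit cost 28 (adds 28)
total cost = 217

Minimum cost for 14 units: 217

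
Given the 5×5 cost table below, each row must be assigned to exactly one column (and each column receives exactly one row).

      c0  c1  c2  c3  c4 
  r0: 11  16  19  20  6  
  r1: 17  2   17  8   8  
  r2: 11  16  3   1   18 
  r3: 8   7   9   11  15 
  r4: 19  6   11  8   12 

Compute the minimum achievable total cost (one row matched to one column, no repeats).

optimal assignment: row0→col4 (cost 6), row1→col1 (cost 2), row2→col2 (cost 3), row3→col0 (cost 8), row4→col3 (cost 8)
total = 6 + 2 + 3 + 8 + 8 = 27

Minimum assignment cost: 27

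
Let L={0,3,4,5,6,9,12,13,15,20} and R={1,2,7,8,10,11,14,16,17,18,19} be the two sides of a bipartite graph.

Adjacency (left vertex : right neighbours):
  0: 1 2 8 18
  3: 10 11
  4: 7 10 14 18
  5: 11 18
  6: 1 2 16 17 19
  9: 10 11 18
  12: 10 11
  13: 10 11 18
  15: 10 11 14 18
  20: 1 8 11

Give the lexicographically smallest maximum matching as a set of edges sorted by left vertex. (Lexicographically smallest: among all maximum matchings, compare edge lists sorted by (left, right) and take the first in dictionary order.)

Lex-smallest maximum matching: {(0,1), (3,10), (4,7), (5,11), (6,2), (9,18), (15,14), (20,8)}

|M| = 8 (so the lex-smallest maximum matching has 8 edges)
process left vertices in ascending order; for each, take the smallest-labelled available neighbour that still permits 8 edges overall, or leave it unmatched if none does
lex-smallest matching: {0-1, 3-10, 4-7, 5-11, 6-2, 9-18, 15-14, 20-8}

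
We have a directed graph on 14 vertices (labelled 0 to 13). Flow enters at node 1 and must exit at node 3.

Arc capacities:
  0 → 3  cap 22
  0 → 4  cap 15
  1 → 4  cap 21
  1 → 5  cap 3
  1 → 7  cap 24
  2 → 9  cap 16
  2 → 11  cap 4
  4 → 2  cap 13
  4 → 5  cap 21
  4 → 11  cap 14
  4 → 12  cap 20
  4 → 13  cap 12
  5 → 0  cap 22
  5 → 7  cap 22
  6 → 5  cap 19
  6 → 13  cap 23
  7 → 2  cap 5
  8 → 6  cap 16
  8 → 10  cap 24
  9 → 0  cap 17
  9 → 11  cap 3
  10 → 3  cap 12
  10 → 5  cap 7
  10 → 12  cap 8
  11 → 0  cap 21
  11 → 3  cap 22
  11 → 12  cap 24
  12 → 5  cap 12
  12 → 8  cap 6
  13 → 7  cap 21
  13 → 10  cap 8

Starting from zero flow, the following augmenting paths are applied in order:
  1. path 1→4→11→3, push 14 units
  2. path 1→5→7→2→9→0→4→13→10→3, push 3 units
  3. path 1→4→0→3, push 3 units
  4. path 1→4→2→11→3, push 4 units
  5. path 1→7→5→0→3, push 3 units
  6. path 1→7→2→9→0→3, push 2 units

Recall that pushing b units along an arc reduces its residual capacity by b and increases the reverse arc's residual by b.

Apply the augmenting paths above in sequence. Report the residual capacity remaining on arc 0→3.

after path 1 (1→4→11→3, push 14): res(0,3)=22
after path 2 (1→5→7→2→9→0→4→13→10→3, push 3): res(0,3)=22
after path 3 (1→4→0→3, push 3): res(0,3)=19
after path 4 (1→4→2→11→3, push 4): res(0,3)=19
after path 5 (1→7→5→0→3, push 3): res(0,3)=16
after path 6 (1→7→2→9→0→3, push 2): res(0,3)=14

Residual capacity of (0,3): 14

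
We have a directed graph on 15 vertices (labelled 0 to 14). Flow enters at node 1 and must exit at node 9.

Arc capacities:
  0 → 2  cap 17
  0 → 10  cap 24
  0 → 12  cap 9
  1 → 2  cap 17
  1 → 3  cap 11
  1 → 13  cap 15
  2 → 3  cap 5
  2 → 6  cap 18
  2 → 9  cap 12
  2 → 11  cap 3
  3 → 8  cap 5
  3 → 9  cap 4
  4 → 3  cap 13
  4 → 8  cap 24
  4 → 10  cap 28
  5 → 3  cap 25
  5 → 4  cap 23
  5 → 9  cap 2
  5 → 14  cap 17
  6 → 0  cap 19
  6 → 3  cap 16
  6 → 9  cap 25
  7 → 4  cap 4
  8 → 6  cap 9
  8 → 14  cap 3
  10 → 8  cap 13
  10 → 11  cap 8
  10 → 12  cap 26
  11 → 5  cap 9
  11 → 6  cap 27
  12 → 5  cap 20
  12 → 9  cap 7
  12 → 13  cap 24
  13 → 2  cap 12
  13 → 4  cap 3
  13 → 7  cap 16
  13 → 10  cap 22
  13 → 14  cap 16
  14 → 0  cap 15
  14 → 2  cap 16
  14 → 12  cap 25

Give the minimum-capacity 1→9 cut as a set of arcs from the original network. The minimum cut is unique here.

Min-cut arcs: {(1,2), (1,13), (3,8), (3,9)} (total capacity 41)

augment #1: 1→2→9 push 12
augment #2: 1→3→9 push 4
augment #3: 1→2→6→9 push 5
augment #4: 1→3→8→6→9 push 5
augment #5: 1→13→2→6→9 push 12
augment #6: 1→13→10→12→9 push 3
max flow = 41; residual-reachable set from 1 gives S-side
cut edges (S→T): {(1,2), (1,13), (3,8), (3,9)} total cap 41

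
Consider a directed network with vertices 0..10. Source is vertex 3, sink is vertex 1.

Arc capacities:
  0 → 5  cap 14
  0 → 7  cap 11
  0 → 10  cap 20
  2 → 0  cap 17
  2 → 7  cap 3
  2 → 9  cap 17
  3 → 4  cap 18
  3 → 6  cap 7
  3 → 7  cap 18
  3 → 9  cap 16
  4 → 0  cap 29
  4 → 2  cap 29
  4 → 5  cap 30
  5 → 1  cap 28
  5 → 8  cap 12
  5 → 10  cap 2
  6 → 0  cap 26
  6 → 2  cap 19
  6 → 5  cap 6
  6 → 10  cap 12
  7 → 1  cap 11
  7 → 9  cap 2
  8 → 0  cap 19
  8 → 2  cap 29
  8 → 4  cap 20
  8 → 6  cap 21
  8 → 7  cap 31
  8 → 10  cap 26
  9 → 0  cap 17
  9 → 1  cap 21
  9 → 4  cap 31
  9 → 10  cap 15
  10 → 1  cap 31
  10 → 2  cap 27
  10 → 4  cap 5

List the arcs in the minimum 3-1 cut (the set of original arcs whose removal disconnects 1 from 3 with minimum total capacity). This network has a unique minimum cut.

augment #1: 3→7→1 push 11
augment #2: 3→9→1 push 16
augment #3: 3→4→5→1 push 18
augment #4: 3→6→5→1 push 6
augment #5: 3→6→10→1 push 1
augment #6: 3→7→9→1 push 2
max flow = 54; residual-reachable set from 3 gives S-side
cut edges (S→T): {(3,4), (3,6), (3,9), (7,1), (7,9)} total cap 54

Min-cut arcs: {(3,4), (3,6), (3,9), (7,1), (7,9)} (total capacity 54)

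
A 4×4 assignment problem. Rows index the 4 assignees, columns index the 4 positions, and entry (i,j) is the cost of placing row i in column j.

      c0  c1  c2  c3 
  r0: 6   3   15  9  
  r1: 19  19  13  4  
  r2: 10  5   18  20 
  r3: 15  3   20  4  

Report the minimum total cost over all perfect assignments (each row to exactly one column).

optimal assignment: row0→col0 (cost 6), row1→col2 (cost 13), row2→col1 (cost 5), row3→col3 (cost 4)
total = 6 + 13 + 5 + 4 = 28

Minimum assignment cost: 28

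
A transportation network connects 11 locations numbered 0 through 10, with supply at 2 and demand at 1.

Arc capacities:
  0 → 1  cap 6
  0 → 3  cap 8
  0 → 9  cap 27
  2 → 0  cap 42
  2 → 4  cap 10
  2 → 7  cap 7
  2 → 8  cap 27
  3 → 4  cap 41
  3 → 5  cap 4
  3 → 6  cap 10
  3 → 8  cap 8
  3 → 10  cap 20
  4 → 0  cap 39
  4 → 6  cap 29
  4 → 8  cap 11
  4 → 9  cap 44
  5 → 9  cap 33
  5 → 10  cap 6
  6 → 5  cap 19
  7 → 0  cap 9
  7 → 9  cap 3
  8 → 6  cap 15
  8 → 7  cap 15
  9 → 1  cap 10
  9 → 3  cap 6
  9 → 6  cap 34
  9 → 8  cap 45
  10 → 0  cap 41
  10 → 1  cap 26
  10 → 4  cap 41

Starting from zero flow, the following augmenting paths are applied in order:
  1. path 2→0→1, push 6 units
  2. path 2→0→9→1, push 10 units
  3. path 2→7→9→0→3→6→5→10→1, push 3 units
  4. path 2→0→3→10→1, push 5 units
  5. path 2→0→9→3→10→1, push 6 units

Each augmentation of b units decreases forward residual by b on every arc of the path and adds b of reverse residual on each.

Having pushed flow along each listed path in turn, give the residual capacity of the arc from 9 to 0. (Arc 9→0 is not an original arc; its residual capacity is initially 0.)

Residual capacity of (9,0): 13

after path 1 (2→0→1, push 6): res(9,0)=0
after path 2 (2→0→9→1, push 10): res(9,0)=10
after path 3 (2→7→9→0→3→6→5→10→1, push 3): res(9,0)=7
after path 4 (2→0→3→10→1, push 5): res(9,0)=7
after path 5 (2→0→9→3→10→1, push 6): res(9,0)=13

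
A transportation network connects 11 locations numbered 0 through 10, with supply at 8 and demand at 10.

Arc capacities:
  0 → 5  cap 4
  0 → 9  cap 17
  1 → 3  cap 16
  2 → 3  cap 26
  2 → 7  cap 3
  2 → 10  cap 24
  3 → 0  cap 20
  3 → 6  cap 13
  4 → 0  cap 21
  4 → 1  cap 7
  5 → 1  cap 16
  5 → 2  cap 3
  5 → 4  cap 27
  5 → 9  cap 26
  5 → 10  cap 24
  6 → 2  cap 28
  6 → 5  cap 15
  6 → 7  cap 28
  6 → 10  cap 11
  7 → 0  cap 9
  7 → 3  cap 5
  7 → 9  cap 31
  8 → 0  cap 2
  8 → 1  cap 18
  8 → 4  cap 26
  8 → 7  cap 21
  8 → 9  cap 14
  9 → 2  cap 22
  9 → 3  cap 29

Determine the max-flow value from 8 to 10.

Maximum flow value: 39

augment #1: 8→0→5→10 bottleneck 2, total now 2
augment #2: 8→9→2→10 bottleneck 14, total now 16
augment #3: 8→1→3→6→10 bottleneck 11, total now 27
augment #4: 8→4→0→5→10 bottleneck 2, total now 29
augment #5: 8→7→9→2→10 bottleneck 8, total now 37
augment #6: 8→1→3→6→2→10 bottleneck 2, total now 39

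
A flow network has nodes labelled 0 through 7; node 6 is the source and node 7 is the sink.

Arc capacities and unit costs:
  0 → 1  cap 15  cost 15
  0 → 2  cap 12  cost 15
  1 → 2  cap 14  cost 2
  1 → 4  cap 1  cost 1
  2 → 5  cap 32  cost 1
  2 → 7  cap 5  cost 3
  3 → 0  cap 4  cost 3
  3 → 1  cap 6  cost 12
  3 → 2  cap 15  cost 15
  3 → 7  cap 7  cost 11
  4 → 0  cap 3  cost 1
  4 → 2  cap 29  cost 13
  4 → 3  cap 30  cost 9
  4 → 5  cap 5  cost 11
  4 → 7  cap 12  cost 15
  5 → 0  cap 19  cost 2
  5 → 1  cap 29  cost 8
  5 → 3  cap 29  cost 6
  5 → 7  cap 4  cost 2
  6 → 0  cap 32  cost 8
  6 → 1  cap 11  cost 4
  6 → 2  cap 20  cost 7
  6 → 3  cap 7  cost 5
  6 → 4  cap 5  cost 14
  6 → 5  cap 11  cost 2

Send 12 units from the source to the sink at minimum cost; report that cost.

Minimum cost for 12 units: 109

shortest-cost path #1: 6→5→7 push 4 @ unit cost 4 (adds 16)
shortest-cost path #2: 6→1→2→7 push 5 @ unit cost 9 (adds 45)
shortest-cost path #3: 6→3→7 push 3 @ unit cost 16 (adds 48)
total cost = 109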